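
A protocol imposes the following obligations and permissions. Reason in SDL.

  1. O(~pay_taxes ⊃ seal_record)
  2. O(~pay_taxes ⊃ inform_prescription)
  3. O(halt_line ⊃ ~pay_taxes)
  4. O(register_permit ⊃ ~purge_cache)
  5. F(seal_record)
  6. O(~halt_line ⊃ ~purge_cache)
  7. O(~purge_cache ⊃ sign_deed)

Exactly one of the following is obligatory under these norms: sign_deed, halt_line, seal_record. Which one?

sign_deed

F(seal_record) at premise 5 means O(~seal_record).
Premise 1 is O(~pay_taxes ⊃ seal_record); contrapositively O(~seal_record ⊃ pay_taxes). Since O(~seal_record) holds, K gives O(pay_taxes).
The contrapositive of premise 3 (O(halt_line ⊃ ~pay_taxes)) is O(pay_taxes ⊃ ~halt_line), and O(pay_taxes) is already established, so O(~halt_line).
With premise 6, O(~halt_line ⊃ ~purge_cache), the K-axiom yields O(~purge_cache).
Applying K to premise 7 (O(~purge_cache ⊃ sign_deed)) and O(~purge_cache) yields O(sign_deed).
So O(sign_deed) holds — sign_deed is obligatory. None of the other listed options is made obligatory by any chain of premises.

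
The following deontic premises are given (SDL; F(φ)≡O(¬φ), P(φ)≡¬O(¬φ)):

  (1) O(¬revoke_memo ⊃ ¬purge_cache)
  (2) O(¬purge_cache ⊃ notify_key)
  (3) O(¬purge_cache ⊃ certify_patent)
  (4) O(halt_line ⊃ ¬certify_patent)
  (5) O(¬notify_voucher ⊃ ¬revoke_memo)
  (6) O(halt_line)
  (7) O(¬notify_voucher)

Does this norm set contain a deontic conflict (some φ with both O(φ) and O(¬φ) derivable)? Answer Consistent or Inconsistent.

Premise 6 states O(halt_line) outright.
Applying K to premise 4 (O(halt_line ⊃ ¬certify_patent)) and O(halt_line) yields O(¬certify_patent).
Premise 3 is O(¬purge_cache ⊃ certify_patent); contrapositively O(¬certify_patent ⊃ purge_cache). Since O(¬certify_patent) holds, K gives O(purge_cache).
The contrapositive of premise 1 (O(¬revoke_memo ⊃ ¬purge_cache)) is O(purge_cache ⊃ revoke_memo), and O(purge_cache) is already established, so O(revoke_memo).
Premise 5, O(¬notify_voucher ⊃ ¬revoke_memo), contraposes to O(revoke_memo ⊃ notify_voucher); with O(revoke_memo) we get O(notify_voucher).
However, premise 7 gives O(¬notify_voucher).
We now have both O(notify_voucher) and O(¬notify_voucher) — notify_voucher is simultaneously obligatory and forbidden, violating the D-axiom.

Inconsistent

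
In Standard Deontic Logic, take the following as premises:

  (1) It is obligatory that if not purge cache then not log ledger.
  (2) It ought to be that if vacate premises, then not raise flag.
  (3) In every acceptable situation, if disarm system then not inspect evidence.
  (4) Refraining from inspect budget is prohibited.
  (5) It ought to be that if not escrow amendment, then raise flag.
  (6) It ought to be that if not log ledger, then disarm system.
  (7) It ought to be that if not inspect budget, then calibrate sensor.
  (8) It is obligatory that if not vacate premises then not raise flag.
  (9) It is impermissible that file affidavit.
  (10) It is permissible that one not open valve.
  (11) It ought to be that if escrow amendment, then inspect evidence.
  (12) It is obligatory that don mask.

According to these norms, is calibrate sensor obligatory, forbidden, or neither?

Premise 7 is O(¬inspect_budget → calibrate_sensor), but O(¬inspect_budget) is not derivable from the premises, so it does not yield O(calibrate_sensor).
No premise or chain of K-axiom applications forces O(calibrate_sensor), and none forces O(¬calibrate_sensor). So calibrate_sensor is neither obligatory nor forbidden under these norms.

Neither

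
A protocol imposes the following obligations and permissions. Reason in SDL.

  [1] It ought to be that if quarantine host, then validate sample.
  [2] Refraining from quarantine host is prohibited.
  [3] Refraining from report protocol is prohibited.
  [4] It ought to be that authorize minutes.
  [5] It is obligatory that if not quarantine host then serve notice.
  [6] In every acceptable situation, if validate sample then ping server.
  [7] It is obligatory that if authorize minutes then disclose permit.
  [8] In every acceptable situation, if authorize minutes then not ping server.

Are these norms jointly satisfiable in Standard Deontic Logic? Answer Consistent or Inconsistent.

Premise 2, F(¬quarantine_host), is equivalent to O(quarantine_host).
Premise 1 is O(quarantine_host → validate_sample); since O(quarantine_host), deontic closure gives O(validate_sample).
From O(validate_sample) and premise 6, O(validate_sample → ping_server), we obtain O(ping_server).
Premise 8, O(authorize_minutes → ¬ping_server), contraposes to O(ping_server → ¬authorize_minutes); with O(ping_server) we get O(¬authorize_minutes).
But premise 4 directly asserts O(authorize_minutes).
We now have both O(¬authorize_minutes) and O(authorize_minutes) — authorize_minutes is simultaneously obligatory and forbidden, violating the D-axiom.

Inconsistent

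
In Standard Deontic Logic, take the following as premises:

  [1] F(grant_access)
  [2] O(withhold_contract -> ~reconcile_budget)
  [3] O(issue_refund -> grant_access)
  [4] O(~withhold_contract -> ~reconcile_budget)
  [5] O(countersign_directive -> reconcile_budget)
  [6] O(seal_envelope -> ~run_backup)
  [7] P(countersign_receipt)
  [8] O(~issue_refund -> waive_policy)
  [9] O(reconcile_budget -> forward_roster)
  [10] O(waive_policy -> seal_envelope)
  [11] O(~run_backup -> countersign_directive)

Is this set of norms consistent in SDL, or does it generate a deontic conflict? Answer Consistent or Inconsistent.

Inconsistent

By case analysis on withhold_contract: premise 2 gives O(withhold_contract -> ~reconcile_budget) and premise 4 gives O(~withhold_contract -> ~reconcile_budget), so O(~reconcile_budget) either way.
Premise 5 is O(countersign_directive -> reconcile_budget); contrapositively O(~reconcile_budget -> ~countersign_directive). Since O(~reconcile_budget) holds, K gives O(~countersign_directive).
Premise 11, O(~run_backup -> countersign_directive), contraposes to O(~countersign_directive -> run_backup); with O(~countersign_directive) we get O(run_backup).
The contrapositive of premise 6 (O(seal_envelope -> ~run_backup)) is O(run_backup -> ~seal_envelope), and O(run_backup) is already established, so O(~seal_envelope).
The contrapositive of premise 10 (O(waive_policy -> seal_envelope)) is O(~seal_envelope -> ~waive_policy), and O(~seal_envelope) is already established, so O(~waive_policy).
Premise 8, O(~issue_refund -> waive_policy), contraposes to O(~waive_policy -> issue_refund); with O(~waive_policy) we get O(issue_refund).
Premise 3 is O(issue_refund -> grant_access); since O(issue_refund), deontic closure gives O(grant_access).
However, F(grant_access) at premise 1 amounts to O(~grant_access).
We now have both O(grant_access) and O(~grant_access) — grant_access is simultaneously obligatory and forbidden, violating the D-axiom.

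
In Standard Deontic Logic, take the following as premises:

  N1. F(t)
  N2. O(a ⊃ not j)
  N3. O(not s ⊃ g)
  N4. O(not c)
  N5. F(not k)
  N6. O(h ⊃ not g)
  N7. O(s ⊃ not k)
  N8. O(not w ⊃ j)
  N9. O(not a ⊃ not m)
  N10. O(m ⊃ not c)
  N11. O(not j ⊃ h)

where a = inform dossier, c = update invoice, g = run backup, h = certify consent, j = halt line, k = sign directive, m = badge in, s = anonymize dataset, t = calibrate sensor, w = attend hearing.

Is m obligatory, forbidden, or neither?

Forbidden

Premise 5 is F(not k), i.e. O(k).
The contrapositive of premise 7 (O(s ⊃ not k)) is O(k ⊃ not s), and O(k) is already established, so O(not s).
Applying K to premise 3 (O(not s ⊃ g)) and O(not s) yields O(g).
Premise 6, O(h ⊃ not g), contraposes to O(g ⊃ not h); with O(g) we get O(not h).
Premise 11 is O(not j ⊃ h); contrapositively O(not h ⊃ j). Since O(not h) holds, K gives O(j).
Premise 2, O(a ⊃ not j), contraposes to O(j ⊃ not a); with O(j) we get O(not a).
With premise 9, O(not a ⊃ not m), the K-axiom yields O(not m).
Premises 1, 4, 8, 10 do not contribute to this derivation.
Thus O(not m), which is F(m): m is forbidden.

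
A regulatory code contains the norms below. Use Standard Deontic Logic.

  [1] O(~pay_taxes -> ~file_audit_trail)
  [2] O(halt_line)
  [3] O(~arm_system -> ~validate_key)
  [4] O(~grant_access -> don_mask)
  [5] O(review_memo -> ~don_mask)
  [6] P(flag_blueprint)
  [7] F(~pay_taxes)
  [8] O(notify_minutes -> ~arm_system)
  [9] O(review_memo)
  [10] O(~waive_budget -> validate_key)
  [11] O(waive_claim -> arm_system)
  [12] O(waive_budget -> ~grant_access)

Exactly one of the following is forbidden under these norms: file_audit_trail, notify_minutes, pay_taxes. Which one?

notify_minutes

Premise 9 gives O(review_memo).
Premise 5 is O(review_memo -> ~don_mask); since O(review_memo), deontic closure gives O(~don_mask).
Premise 4 is O(~grant_access -> don_mask); contrapositively O(~don_mask -> grant_access). Since O(~don_mask) holds, K gives O(grant_access).
Premise 12, O(waive_budget -> ~grant_access), contraposes to O(grant_access -> ~waive_budget); with O(grant_access) we get O(~waive_budget).
From O(~waive_budget) and premise 10, O(~waive_budget -> validate_key), we obtain O(validate_key).
The contrapositive of premise 3 (O(~arm_system -> ~validate_key)) is O(validate_key -> arm_system), and O(validate_key) is already established, so O(arm_system).
Premise 8 is O(notify_minutes -> ~arm_system); contrapositively O(arm_system -> ~notify_minutes). Since O(arm_system) holds, K gives O(~notify_minutes).
So O(~notify_minutes) holds, i.e. notify_minutes is forbidden. None of the other listed options is forbidden under the premises.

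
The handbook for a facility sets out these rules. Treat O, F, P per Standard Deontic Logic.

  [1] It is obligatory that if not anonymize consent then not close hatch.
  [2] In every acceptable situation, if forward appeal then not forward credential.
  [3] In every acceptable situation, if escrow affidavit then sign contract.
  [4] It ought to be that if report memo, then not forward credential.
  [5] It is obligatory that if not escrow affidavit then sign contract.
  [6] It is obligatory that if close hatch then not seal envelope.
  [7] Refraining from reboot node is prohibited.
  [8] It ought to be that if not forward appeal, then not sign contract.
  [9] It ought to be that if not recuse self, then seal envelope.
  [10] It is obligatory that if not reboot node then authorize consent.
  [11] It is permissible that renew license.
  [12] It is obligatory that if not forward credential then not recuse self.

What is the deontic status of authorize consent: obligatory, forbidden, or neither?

Premise 10 is O(¬reboot_node → authorize_consent), but O(¬reboot_node) is not derivable from the premises, so it does not yield O(authorize_consent).
No premise or chain of K-axiom applications forces O(authorize_consent), and none forces O(¬authorize_consent). So authorize_consent is neither obligatory nor forbidden under these norms.

Neither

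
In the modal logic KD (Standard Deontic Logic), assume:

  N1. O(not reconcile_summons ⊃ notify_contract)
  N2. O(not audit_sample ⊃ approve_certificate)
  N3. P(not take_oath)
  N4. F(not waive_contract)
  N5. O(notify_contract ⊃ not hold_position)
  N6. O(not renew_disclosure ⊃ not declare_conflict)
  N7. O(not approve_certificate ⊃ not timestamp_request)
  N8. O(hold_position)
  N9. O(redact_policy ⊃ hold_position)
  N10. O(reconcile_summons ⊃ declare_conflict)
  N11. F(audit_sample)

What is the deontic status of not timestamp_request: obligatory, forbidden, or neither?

Neither

Premise 7 is O(not approve_certificate ⊃ not timestamp_request), but O(not approve_certificate) is not derivable from the premises, so it does not yield O(not timestamp_request).
No premise or chain of K-axiom applications forces O(not timestamp_request), and none forces O(timestamp_request). So not timestamp_request is neither obligatory nor forbidden under these norms.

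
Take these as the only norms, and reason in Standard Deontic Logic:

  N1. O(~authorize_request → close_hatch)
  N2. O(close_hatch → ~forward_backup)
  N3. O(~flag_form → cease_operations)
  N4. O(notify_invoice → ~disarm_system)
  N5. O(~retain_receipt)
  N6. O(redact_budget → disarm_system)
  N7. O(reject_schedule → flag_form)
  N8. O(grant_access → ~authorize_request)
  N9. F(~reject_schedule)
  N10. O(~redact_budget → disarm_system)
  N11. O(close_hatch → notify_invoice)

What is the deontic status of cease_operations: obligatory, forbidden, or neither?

Neither

Premise 3 is O(~flag_form → cease_operations), but O(~flag_form) is not derivable from the premises, so it does not yield O(cease_operations).
No premise or chain of K-axiom applications forces O(cease_operations), and none forces O(~cease_operations). So cease_operations is neither obligatory nor forbidden under these norms.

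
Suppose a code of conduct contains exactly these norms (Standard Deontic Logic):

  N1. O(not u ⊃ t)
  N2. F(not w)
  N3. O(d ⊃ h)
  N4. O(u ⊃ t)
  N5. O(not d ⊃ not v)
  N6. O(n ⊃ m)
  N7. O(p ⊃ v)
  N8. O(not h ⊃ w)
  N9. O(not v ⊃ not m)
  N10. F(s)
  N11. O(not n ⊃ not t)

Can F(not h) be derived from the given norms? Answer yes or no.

By case analysis on u: premise 4 gives O(u ⊃ t) and premise 1 gives O(not u ⊃ t), so O(t) either way.
Premise 11, O(not n ⊃ not t), contraposes to O(t ⊃ n); with O(t) we get O(n).
Applying K to premise 6 (O(n ⊃ m)) and O(n) yields O(m).
The contrapositive of premise 9 (O(not v ⊃ not m)) is O(m ⊃ v), and O(m) is already established, so O(v).
Premise 5, O(not d ⊃ not v), contraposes to O(v ⊃ d); with O(v) we get O(d).
With premise 3, O(d ⊃ h), the K-axiom yields O(h).
Premises 2, 7, 8, 10 do not contribute to this derivation.
So O(h) holds, i.e. F(not h). The claim follows.

Yes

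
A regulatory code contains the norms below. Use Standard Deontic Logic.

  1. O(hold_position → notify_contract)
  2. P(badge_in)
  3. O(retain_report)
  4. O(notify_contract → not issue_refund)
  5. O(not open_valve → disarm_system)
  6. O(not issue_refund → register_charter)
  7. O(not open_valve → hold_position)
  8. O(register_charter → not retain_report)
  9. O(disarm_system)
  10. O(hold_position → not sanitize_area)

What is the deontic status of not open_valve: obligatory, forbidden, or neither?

Forbidden

Premise 3 gives O(retain_report).
Premise 8, O(register_charter → not retain_report), contraposes to O(retain_report → not register_charter); with O(retain_report) we get O(not register_charter).
Premise 6 is O(not issue_refund → register_charter); contrapositively O(not register_charter → issue_refund). Since O(not register_charter) holds, K gives O(issue_refund).
Premise 4 is O(notify_contract → not issue_refund); contrapositively O(issue_refund → not notify_contract). Since O(issue_refund) holds, K gives O(not notify_contract).
The contrapositive of premise 1 (O(hold_position → notify_contract)) is O(not notify_contract → not hold_position), and O(not notify_contract) is already established, so O(not hold_position).
The contrapositive of premise 7 (O(not open_valve → hold_position)) is O(not hold_position → open_valve), and O(not hold_position) is already established, so O(open_valve).
Premises 2, 5, 9, 10 do not contribute to this derivation.
Thus O(open_valve), which is F(not open_valve): not open_valve is forbidden.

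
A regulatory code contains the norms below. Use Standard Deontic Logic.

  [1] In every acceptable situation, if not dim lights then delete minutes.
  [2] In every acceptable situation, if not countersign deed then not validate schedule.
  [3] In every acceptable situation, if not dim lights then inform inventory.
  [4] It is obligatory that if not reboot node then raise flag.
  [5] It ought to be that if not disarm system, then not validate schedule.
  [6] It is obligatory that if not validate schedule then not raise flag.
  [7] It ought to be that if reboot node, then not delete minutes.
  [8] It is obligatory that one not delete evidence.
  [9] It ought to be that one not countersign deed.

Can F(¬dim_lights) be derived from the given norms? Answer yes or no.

Premise 9 gives O(¬countersign_deed).
With premise 2, O(¬countersign_deed → ¬validate_schedule), the K-axiom yields O(¬validate_schedule).
Applying K to premise 6 (O(¬validate_schedule → ¬raise_flag)) and O(¬validate_schedule) yields O(¬raise_flag).
Premise 4 is O(¬reboot_node → raise_flag); contrapositively O(¬raise_flag → reboot_node). Since O(¬raise_flag) holds, K gives O(reboot_node).
Applying K to premise 7 (O(reboot_node → ¬delete_minutes)) and O(reboot_node) yields O(¬delete_minutes).
Premise 1 is O(¬dim_lights → delete_minutes); contrapositively O(¬delete_minutes → dim_lights). Since O(¬delete_minutes) holds, K gives O(dim_lights).
Premises 3, 5, 8 do not contribute to this derivation.
So O(dim_lights) holds, i.e. F(¬dim_lights). The claim follows.

Yes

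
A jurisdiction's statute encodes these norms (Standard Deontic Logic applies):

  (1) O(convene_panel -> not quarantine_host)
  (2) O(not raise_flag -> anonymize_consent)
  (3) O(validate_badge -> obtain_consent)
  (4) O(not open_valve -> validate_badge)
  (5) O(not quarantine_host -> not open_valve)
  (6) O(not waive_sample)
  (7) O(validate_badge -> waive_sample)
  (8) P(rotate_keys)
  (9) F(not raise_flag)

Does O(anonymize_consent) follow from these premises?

No

Premise 2 is O(not raise_flag -> anonymize_consent), but O(not raise_flag) is not derivable from the premises, so it does not yield O(anonymize_consent).
No other premise forces O(anonymize_consent). An ideal world satisfying every premise can still have anonymize_consent false, so O(anonymize_consent) is not derivable.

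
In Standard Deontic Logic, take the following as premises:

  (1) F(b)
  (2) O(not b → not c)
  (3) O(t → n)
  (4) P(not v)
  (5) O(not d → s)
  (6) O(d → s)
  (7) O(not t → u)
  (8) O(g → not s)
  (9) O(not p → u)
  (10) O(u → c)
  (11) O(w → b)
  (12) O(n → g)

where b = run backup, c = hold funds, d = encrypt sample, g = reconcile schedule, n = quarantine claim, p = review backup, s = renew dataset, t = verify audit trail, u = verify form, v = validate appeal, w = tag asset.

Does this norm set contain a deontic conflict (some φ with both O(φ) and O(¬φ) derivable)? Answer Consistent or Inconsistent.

Inconsistent

Premises 6 and 5 are O(d → s) and O(not d → s); every ideal world satisfies d or not d, so in either case s holds — hence O(s).
The contrapositive of premise 8 (O(g → not s)) is O(s → not g), and O(s) is already established, so O(not g).
Premise 12 is O(n → g); contrapositively O(not g → not n). Since O(not g) holds, K gives O(not n).
Premise 3, O(t → n), contraposes to O(not n → not t); with O(not n) we get O(not t).
Premise 7 is O(not t → u); since O(not t), deontic closure gives O(u).
With premise 10, O(u → c), the K-axiom yields O(c).
Premise 2 is O(not b → not c); contrapositively O(c → b). Since O(c) holds, K gives O(b).
But premise 1, F(b), means O(not b).
We now have both O(b) and O(not b) — b is simultaneously obligatory and forbidden, violating the D-axiom.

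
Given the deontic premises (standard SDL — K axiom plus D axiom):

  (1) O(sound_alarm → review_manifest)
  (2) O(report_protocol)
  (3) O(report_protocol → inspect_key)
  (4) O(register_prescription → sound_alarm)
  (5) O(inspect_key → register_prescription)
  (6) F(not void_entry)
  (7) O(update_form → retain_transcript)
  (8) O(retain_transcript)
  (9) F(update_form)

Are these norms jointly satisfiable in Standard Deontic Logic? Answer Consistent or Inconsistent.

Premise 7 is O(update_form → retain_transcript); even if O(retain_transcript) held, inferring O(update_form) would be affirming the consequent — invalid.
So O(update_form) is not derivable, and the apparent clash with O(not update_form) does not arise.
A world satisfying every obligation exists (e.g. inspect_key=true, register_prescription=true, report_protocol=true, retain_transcript=true, review_manifest=true, sound_alarm=true, update_form=false, void_entry=true); no atom is both obligatory and forbidden, so the set is consistent.

Consistent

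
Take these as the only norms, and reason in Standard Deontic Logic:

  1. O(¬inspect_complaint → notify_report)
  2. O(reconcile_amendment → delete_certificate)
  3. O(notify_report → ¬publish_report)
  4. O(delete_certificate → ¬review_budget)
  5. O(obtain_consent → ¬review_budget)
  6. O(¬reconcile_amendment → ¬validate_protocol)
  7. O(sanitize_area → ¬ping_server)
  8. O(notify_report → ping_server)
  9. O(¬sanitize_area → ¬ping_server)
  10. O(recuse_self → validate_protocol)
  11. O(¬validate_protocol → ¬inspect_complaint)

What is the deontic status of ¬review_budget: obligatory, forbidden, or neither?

By case analysis on ¬sanitize_area: premise 9 gives O(¬sanitize_area → ¬ping_server) and premise 7 gives O(sanitize_area → ¬ping_server), so O(¬ping_server) either way.
The contrapositive of premise 8 (O(notify_report → ping_server)) is O(¬ping_server → ¬notify_report), and O(¬ping_server) is already established, so O(¬notify_report).
Premise 1, O(¬inspect_complaint → notify_report), contraposes to O(¬notify_report → inspect_complaint); with O(¬notify_report) we get O(inspect_complaint).
Premise 11 is O(¬validate_protocol → ¬inspect_complaint); contrapositively O(inspect_complaint → validate_protocol). Since O(inspect_complaint) holds, K gives O(validate_protocol).
Premise 6, O(¬reconcile_amendment → ¬validate_protocol), contraposes to O(validate_protocol → reconcile_amendment); with O(validate_protocol) we get O(reconcile_amendment).
Applying K to premise 2 (O(reconcile_amendment → delete_certificate)) and O(reconcile_amendment) yields O(delete_certificate).
With premise 4, O(delete_certificate → ¬review_budget), the K-axiom yields O(¬review_budget).
Premises 3, 5, 10 do not contribute to this derivation.
Hence ¬review_budget is obligatory.

Obligatory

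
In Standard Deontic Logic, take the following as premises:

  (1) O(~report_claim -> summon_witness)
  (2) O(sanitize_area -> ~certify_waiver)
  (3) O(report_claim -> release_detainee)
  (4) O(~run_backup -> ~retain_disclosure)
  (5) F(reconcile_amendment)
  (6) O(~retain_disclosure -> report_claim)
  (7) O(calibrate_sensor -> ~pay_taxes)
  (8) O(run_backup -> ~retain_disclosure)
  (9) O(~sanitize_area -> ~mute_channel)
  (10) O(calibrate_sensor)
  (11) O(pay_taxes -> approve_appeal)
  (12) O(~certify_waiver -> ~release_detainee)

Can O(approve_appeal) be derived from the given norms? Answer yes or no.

No

Premise 11 is O(pay_taxes -> approve_appeal), but O(pay_taxes) is not derivable from the premises, so it does not yield O(approve_appeal).
No other premise forces O(approve_appeal). An ideal world satisfying every premise can still have approve_appeal false, so O(approve_appeal) is not derivable.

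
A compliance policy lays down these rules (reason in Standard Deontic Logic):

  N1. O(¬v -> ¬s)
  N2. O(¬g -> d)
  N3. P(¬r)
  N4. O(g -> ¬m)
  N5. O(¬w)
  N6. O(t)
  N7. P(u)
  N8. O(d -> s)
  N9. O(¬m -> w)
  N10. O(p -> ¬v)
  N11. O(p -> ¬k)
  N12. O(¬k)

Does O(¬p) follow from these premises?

Premise 5 states O(¬w) outright.
Premise 9, O(¬m -> w), contraposes to O(¬w -> m); with O(¬w) we get O(m).
Premise 4, O(g -> ¬m), contraposes to O(m -> ¬g); with O(m) we get O(¬g).
From O(¬g) and premise 2, O(¬g -> d), we obtain O(d).
With premise 8, O(d -> s), the K-axiom yields O(s).
The contrapositive of premise 1 (O(¬v -> ¬s)) is O(s -> v), and O(s) is already established, so O(v).
Premise 10, O(p -> ¬v), contraposes to O(v -> ¬p); with O(v) we get O(¬p).
Premises 3, 6, 7, 11, 12 do not contribute to this derivation.
So O(¬p) follows.

Yes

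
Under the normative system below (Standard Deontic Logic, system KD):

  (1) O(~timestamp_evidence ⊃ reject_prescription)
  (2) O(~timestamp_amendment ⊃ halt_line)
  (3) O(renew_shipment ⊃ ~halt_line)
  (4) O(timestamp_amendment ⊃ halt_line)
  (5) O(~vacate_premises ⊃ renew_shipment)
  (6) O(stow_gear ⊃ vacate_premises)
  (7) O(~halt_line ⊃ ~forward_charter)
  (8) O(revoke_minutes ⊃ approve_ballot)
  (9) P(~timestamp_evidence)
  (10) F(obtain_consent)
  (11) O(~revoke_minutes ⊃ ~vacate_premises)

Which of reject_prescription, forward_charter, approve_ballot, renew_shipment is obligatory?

Premises 2 and 4 are O(~timestamp_amendment ⊃ halt_line) and O(timestamp_amendment ⊃ halt_line); every ideal world satisfies ~timestamp_amendment or timestamp_amendment, so in either case halt_line holds — hence O(halt_line).
The contrapositive of premise 3 (O(renew_shipment ⊃ ~halt_line)) is O(halt_line ⊃ ~renew_shipment), and O(halt_line) is already established, so O(~renew_shipment).
Premise 5, O(~vacate_premises ⊃ renew_shipment), contraposes to O(~renew_shipment ⊃ vacate_premises); with O(~renew_shipment) we get O(vacate_premises).
Premise 11 is O(~revoke_minutes ⊃ ~vacate_premises); contrapositively O(vacate_premises ⊃ revoke_minutes). Since O(vacate_premises) holds, K gives O(revoke_minutes).
With premise 8, O(revoke_minutes ⊃ approve_ballot), the K-axiom yields O(approve_ballot).
So O(approve_ballot) holds — approve_ballot is obligatory. None of the other listed options is made obligatory by any chain of premises.

approve_ballot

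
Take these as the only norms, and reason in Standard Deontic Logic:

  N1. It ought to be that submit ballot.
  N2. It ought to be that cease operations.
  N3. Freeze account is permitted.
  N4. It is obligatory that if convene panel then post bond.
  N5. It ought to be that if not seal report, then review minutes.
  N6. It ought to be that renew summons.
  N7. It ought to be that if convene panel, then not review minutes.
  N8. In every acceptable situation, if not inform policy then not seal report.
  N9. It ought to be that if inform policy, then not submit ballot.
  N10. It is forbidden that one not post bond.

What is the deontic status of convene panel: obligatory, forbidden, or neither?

Forbidden

Premise 1 states O(submit_ballot) outright.
Premise 9, O(inform_policy → ¬submit_ballot), contraposes to O(submit_ballot → ¬inform_policy); with O(submit_ballot) we get O(¬inform_policy).
From O(¬inform_policy) and premise 8, O(¬inform_policy → ¬seal_report), we obtain O(¬seal_report).
Applying K to premise 5 (O(¬seal_report → review_minutes)) and O(¬seal_report) yields O(review_minutes).
The contrapositive of premise 7 (O(convene_panel → ¬review_minutes)) is O(review_minutes → ¬convene_panel), and O(review_minutes) is already established, so O(¬convene_panel).
Premises 2, 3, 4, 6, 10 do not contribute to this derivation.
Thus O(¬convene_panel), which is F(convene_panel): convene_panel is forbidden.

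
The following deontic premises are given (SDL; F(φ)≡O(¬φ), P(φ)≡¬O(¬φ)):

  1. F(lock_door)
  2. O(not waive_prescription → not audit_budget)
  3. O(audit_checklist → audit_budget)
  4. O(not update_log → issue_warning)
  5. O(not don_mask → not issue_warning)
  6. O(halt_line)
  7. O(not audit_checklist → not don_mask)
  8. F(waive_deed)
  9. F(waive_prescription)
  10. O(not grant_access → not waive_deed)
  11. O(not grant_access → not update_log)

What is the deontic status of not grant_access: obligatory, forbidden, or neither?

Forbidden

Premise 9, F(waive_prescription), is equivalent to O(not waive_prescription).
Premise 2 is O(not waive_prescription → not audit_budget); since O(not waive_prescription), deontic closure gives O(not audit_budget).
The contrapositive of premise 3 (O(audit_checklist → audit_budget)) is O(not audit_budget → not audit_checklist), and O(not audit_budget) is already established, so O(not audit_checklist).
With premise 7, O(not audit_checklist → not don_mask), the K-axiom yields O(not don_mask).
With premise 5, O(not don_mask → not issue_warning), the K-axiom yields O(not issue_warning).
Premise 4, O(not update_log → issue_warning), contraposes to O(not issue_warning → update_log); with O(not issue_warning) we get O(update_log).
The contrapositive of premise 11 (O(not grant_access → not update_log)) is O(update_log → grant_access), and O(update_log) is already established, so O(grant_access).
Premises 1, 6, 8, 10 do not contribute to this derivation.
Thus O(grant_access), which is F(not grant_access): not grant_access is forbidden.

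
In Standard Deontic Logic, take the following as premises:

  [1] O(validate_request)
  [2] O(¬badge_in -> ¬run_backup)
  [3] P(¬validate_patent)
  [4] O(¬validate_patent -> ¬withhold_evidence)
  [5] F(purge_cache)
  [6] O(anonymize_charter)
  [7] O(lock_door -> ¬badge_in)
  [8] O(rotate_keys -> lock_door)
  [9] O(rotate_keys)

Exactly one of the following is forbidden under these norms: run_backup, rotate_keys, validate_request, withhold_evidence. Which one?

run_backup

Premise 9 states O(rotate_keys) outright.
With premise 8, O(rotate_keys -> lock_door), the K-axiom yields O(lock_door).
Premise 7 is O(lock_door -> ¬badge_in); since O(lock_door), deontic closure gives O(¬badge_in).
With premise 2, O(¬badge_in -> ¬run_backup), the K-axiom yields O(¬run_backup).
So O(¬run_backup) holds, i.e. run_backup is forbidden. None of the other listed options is forbidden under the premises.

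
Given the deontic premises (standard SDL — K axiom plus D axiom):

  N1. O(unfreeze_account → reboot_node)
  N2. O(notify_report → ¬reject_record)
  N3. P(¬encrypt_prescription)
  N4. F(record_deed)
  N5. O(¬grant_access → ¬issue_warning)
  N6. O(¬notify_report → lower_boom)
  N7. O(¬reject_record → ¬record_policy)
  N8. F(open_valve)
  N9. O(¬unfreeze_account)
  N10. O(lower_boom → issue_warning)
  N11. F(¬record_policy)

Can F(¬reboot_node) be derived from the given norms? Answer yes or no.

No

Premise 1 is O(unfreeze_account → reboot_node), but O(unfreeze_account) is not derivable from the premises, so it does not yield O(reboot_node).
No other premise forces O(reboot_node). An ideal world satisfying every premise can still have ¬reboot_node true, so F(¬reboot_node) is not derivable.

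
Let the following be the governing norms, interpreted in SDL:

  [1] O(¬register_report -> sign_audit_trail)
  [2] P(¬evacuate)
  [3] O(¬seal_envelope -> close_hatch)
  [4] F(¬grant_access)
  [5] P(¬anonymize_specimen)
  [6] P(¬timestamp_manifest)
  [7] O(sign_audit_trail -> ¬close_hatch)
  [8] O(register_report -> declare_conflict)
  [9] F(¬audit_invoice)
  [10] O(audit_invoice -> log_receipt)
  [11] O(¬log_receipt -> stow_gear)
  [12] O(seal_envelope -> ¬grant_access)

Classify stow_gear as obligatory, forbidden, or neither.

Neither

Premise 11 is O(¬log_receipt -> stow_gear), but O(¬log_receipt) is not derivable from the premises, so it does not yield O(stow_gear).
No premise or chain of K-axiom applications forces O(stow_gear), and none forces O(¬stow_gear). So stow_gear is neither obligatory nor forbidden under these norms.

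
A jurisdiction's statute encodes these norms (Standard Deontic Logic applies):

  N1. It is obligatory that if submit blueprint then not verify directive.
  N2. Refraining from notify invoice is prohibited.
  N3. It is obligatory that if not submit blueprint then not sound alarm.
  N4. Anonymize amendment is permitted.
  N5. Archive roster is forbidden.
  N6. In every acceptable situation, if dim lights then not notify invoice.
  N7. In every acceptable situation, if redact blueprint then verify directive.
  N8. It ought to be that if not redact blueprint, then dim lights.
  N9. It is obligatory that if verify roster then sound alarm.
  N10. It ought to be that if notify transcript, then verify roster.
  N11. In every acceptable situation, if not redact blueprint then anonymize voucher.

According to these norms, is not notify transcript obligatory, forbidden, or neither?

Obligatory

Premise 2, F(¬notify_invoice), is equivalent to O(notify_invoice).
Premise 6, O(dim_lights → ¬notify_invoice), contraposes to O(notify_invoice → ¬dim_lights); with O(notify_invoice) we get O(¬dim_lights).
The contrapositive of premise 8 (O(¬redact_blueprint → dim_lights)) is O(¬dim_lights → redact_blueprint), and O(¬dim_lights) is already established, so O(redact_blueprint).
With premise 7, O(redact_blueprint → verify_directive), the K-axiom yields O(verify_directive).
The contrapositive of premise 1 (O(submit_blueprint → ¬verify_directive)) is O(verify_directive → ¬submit_blueprint), and O(verify_directive) is already established, so O(¬submit_blueprint).
From O(¬submit_blueprint) and premise 3, O(¬submit_blueprint → ¬sound_alarm), we obtain O(¬sound_alarm).
Premise 9, O(verify_roster → sound_alarm), contraposes to O(¬sound_alarm → ¬verify_roster); with O(¬sound_alarm) we get O(¬verify_roster).
Premise 10 is O(notify_transcript → verify_roster); contrapositively O(¬verify_roster → ¬notify_transcript). Since O(¬verify_roster) holds, K gives O(¬notify_transcript).
Premises 4, 5, 11 do not contribute to this derivation.
Hence ¬notify_transcript is obligatory.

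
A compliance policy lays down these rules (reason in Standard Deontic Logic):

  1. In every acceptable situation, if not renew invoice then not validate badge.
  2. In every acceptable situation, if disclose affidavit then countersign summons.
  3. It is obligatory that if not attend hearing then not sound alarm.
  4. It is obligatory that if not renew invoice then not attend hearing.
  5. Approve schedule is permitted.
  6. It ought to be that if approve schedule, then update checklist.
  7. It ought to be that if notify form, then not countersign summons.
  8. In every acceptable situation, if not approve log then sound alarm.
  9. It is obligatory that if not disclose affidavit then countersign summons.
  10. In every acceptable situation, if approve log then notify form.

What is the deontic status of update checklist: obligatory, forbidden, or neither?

Neither

Premise 6 is O(approve_schedule → update_checklist), but O(approve_schedule) is not derivable from the premises (the permission P(approve_schedule) asserts only ¬O(¬approve_schedule), not O(approve_schedule)), so it does not yield O(update_checklist).
No premise or chain of K-axiom applications forces O(update_checklist), and none forces O(¬update_checklist). So update_checklist is neither obligatory nor forbidden under these norms.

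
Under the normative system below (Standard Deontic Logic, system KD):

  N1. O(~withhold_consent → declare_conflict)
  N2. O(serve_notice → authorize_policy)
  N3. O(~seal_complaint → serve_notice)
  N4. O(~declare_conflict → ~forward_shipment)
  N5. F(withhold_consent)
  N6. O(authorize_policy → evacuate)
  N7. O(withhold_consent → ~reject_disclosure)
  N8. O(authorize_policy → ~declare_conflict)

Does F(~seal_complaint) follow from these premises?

Yes

Premise 5, F(withhold_consent), is equivalent to O(~withhold_consent).
Premise 1 is O(~withhold_consent → declare_conflict); since O(~withhold_consent), deontic closure gives O(declare_conflict).
Premise 8 is O(authorize_policy → ~declare_conflict); contrapositively O(declare_conflict → ~authorize_policy). Since O(declare_conflict) holds, K gives O(~authorize_policy).
Premise 2, O(serve_notice → authorize_policy), contraposes to O(~authorize_policy → ~serve_notice); with O(~authorize_policy) we get O(~serve_notice).
Premise 3 is O(~seal_complaint → serve_notice); contrapositively O(~serve_notice → seal_complaint). Since O(~serve_notice) holds, K gives O(seal_complaint).
Premises 4, 6, 7 do not contribute to this derivation.
So O(seal_complaint) holds, i.e. F(~seal_complaint). The claim follows.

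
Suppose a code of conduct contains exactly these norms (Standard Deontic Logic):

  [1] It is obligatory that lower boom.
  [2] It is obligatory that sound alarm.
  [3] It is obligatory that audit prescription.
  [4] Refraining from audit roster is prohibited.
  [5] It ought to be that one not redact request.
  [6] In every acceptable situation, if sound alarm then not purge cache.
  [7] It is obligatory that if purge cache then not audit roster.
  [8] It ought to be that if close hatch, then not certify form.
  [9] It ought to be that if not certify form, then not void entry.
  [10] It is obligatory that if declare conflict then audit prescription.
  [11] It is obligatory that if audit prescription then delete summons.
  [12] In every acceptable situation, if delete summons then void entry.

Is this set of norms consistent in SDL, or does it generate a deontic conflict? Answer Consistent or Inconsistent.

Premise 7 is O(purge_cache → ¬audit_roster), but O(purge_cache) is not derivable from the premises, so it does not yield O(¬audit_roster).
So O(¬audit_roster) is not derivable, and the apparent clash with O(audit_roster) does not arise.
A world satisfying every obligation exists (e.g. audit_prescription=true, audit_roster=true, certify_form=true, close_hatch=false, declare_conflict=false, delete_summons=true, lower_boom=true, purge_cache=false, redact_request=false, sound_alarm=true, void_entry=true); no atom is both obligatory and forbidden, so the set is consistent.

Consistent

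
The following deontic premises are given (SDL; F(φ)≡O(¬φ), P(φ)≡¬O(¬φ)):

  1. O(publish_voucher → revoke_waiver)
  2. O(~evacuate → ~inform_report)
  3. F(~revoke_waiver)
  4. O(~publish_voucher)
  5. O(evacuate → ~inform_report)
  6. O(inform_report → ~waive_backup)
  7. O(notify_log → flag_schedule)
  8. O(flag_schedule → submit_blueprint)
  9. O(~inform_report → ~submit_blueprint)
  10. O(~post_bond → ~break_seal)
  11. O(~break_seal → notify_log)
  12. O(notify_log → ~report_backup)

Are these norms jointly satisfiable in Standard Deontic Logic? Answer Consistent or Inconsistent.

Premise 1 is O(publish_voucher → revoke_waiver); even if O(revoke_waiver) held, inferring O(publish_voucher) would be affirming the consequent — invalid.
So O(publish_voucher) is not derivable, and the apparent clash with O(~publish_voucher) does not arise.
A world satisfying every obligation exists (e.g. break_seal=true, evacuate=false, flag_schedule=false, inform_report=false, notify_log=false, post_bond=true, publish_voucher=false, report_backup=false, revoke_waiver=true, submit_blueprint=false, waive_backup=false); no atom is both obligatory and forbidden, so the set is consistent.

Consistent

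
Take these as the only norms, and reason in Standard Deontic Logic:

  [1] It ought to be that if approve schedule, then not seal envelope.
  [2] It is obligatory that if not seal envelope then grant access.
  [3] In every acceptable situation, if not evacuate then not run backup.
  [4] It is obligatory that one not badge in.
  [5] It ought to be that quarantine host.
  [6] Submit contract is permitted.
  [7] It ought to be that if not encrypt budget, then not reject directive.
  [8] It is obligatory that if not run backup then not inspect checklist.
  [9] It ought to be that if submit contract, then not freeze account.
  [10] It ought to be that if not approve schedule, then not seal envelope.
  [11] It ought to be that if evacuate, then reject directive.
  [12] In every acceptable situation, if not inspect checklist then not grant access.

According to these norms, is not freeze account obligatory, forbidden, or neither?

Premise 9 is O(submit_contract → ¬freeze_account), but O(submit_contract) is not derivable from the premises (the permission P(submit_contract) asserts only ¬O(¬submit_contract), not O(submit_contract)), so it does not yield O(¬freeze_account).
No premise or chain of K-axiom applications forces O(¬freeze_account), and none forces O(freeze_account). So ¬freeze_account is neither obligatory nor forbidden under these norms.

Neither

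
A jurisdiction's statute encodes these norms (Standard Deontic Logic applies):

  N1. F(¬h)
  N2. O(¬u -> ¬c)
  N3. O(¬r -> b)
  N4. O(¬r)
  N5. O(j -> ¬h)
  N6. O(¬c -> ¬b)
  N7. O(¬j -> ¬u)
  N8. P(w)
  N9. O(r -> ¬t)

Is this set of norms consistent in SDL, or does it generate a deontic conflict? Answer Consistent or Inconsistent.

Inconsistent

From premise 4 we have O(¬r).
Applying K to premise 3 (O(¬r -> b)) and O(¬r) yields O(b).
The contrapositive of premise 6 (O(¬c -> ¬b)) is O(b -> c), and O(b) is already established, so O(c).
Premise 2 is O(¬u -> ¬c); contrapositively O(c -> u). Since O(c) holds, K gives O(u).
The contrapositive of premise 7 (O(¬j -> ¬u)) is O(u -> j), and O(u) is already established, so O(j).
From O(j) and premise 5, O(j -> ¬h), we obtain O(¬h).
However, F(¬h) at premise 1 amounts to O(h).
We now have both O(¬h) and O(h) — h is simultaneously obligatory and forbidden, violating the D-axiom.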